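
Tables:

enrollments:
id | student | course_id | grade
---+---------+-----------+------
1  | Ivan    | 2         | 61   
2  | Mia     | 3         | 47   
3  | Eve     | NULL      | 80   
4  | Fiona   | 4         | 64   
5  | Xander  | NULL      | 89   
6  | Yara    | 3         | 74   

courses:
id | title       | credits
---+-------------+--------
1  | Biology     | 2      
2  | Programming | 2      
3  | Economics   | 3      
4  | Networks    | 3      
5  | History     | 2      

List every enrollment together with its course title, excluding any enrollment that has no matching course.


INNER JOIN keeps only enrollments rows whose course_id matches an id in courses. Walk through each enrollment:
  - enrollment 1 (Ivan): course_id=2 -> matches Programming
  - enrollment 2 (Mia): course_id=3 -> matches Economics
  - enrollment 3 (Eve): course_id=NULL, no match -> dropped
  - enrollment 4 (Fiona): course_id=4 -> matches Networks
  - enrollment 5 (Xander): course_id=NULL, no match -> dropped
  - enrollment 6 (Yara): course_id=3 -> matches Economics
So 2 of 6 rows are dropped.

SQL:
SELECT a.student, b.title AS course
FROM enrollments a
INNER JOIN courses b ON a.course_id = b.id

Result:
student | course     
--------+------------
Ivan    | Programming
Mia     | Economics  
Fiona   | Networks   
Yara    | Economics  


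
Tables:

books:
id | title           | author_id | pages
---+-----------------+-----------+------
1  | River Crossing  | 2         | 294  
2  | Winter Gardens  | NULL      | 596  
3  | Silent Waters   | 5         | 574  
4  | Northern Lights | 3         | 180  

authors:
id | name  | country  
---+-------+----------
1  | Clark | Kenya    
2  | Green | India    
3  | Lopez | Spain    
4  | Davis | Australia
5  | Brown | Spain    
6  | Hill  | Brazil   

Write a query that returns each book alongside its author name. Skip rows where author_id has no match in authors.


INNER JOIN keeps only books rows whose author_id matches an id in authors. Walk through each book:
  - book 1 (River Crossing): author_id=2 -> matches Green
  - book 2 (Winter Gardens): author_id=NULL, no match -> dropped
  - book 3 (Silent Waters): author_id=5 -> matches Brown
  - book 4 (Northern Lights): author_id=3 -> matches Lopez
So 1 of 4 rows is dropped.

SQL:
SELECT a.title, b.name AS author
FROM books a
INNER JOIN authors b ON a.author_id = b.id

Result:
title           | author
----------------+-------
River Crossing  | Green 
Silent Waters   | Brown 
Northern Lights | Lopez 


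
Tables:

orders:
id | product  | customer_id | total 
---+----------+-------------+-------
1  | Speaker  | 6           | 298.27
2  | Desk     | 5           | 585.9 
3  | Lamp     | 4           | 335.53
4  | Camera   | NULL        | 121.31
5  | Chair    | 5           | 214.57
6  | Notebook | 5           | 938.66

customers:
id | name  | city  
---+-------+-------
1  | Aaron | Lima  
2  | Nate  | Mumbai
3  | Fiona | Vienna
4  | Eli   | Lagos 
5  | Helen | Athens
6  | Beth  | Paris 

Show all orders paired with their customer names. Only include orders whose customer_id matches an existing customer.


INNER JOIN keeps only orders rows whose customer_id matches an id in customers. Walk through each order:
  - order 1 (Speaker): customer_id=6 -> matches Beth
  - order 2 (Desk): customer_id=5 -> matches Helen
  - order 3 (Lamp): customer_id=4 -> matches Eli
  - order 4 (Camera): customer_id=NULL, no match -> dropped
  - order 5 (Chair): customer_id=5 -> matches Helen
  - order 6 (Notebook): customer_id=5 -> matches Helen
So 1 of 6 rows is dropped.

SQL:
SELECT a.product, b.name AS customer
FROM orders a
INNER JOIN customers b ON a.customer_id = b.id

Result:
product  | customer
---------+---------
Speaker  | Beth    
Desk     | Helen   
Lamp     | Eli     
Chair    | Helen   
Notebook | Helen   


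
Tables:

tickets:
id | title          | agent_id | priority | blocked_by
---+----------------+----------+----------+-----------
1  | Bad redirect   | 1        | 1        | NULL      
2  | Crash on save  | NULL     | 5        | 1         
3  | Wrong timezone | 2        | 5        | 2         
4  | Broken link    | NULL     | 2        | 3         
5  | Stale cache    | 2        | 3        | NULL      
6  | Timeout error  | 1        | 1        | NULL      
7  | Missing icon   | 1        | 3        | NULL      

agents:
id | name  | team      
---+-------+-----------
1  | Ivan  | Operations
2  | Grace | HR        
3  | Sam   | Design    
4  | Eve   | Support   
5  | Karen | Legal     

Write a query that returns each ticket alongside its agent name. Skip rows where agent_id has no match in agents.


INNER JOIN keeps only tickets rows whose agent_id matches an id in agents. Walk through each ticket:
  - ticket 1 (Bad redirect): agent_id=1 -> matches Ivan
  - ticket 2 (Crash on save): agent_id=NULL, no match -> dropped
  - ticket 3 (Wrong timezone): agent_id=2 -> matches Grace
  - ticket 4 (Broken link): agent_id=NULL, no match -> dropped
  - ticket 5 (Stale cache): agent_id=2 -> matches Grace
  - ticket 6 (Timeout error): agent_id=1 -> matches Ivan
  - ticket 7 (Missing icon): agent_id=1 -> matches Ivan
So 2 of 7 rows are dropped.

SQL:
SELECT a.title, b.name AS agent
FROM tickets a
INNER JOIN agents b ON a.agent_id = b.id

Result:
title          | agent
---------------+------
Bad redirect   | Ivan 
Wrong timezone | Grace
Stale cache    | Grace
Timeout error  | Ivan 
Missing icon   | Ivan 


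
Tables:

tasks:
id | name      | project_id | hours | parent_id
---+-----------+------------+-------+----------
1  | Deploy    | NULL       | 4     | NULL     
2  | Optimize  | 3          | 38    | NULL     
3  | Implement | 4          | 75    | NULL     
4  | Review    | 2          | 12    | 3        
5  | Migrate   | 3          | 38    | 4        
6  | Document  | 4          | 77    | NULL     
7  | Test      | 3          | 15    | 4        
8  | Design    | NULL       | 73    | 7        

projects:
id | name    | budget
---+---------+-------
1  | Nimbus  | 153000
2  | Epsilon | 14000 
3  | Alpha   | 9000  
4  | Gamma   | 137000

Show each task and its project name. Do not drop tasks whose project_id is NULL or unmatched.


LEFT JOIN keeps every row from tasks (the left table); where project_id has no match in projects, the project columns become NULL. Walk through each task:
  - task 1 (Deploy): project_id=NULL, no match -> kept with NULL
  - task 2 (Optimize): project_id=3 -> matches Alpha
  - task 3 (Implement): project_id=4 -> matches Gamma
  - task 4 (Review): project_id=2 -> matches Epsilon
  - task 5 (Migrate): project_id=3 -> matches Alpha
  - task 6 (Document): project_id=4 -> matches Gamma
  - task 7 (Test): project_id=3 -> matches Alpha
  - task 8 (Design): project_id=NULL, no match -> kept with NULL
All 8 rows appear; 2 have NULL project.

SQL:
SELECT a.name, b.name AS project
FROM tasks a
LEFT JOIN projects b ON a.project_id = b.id

Result:
name      | project
----------+--------
Deploy    | NULL   
Optimize  | Alpha  
Implement | Gamma  
Review    | Epsilon
Migrate   | Alpha  
Document  | Gamma  
Test      | Alpha  
Design    | NULL   


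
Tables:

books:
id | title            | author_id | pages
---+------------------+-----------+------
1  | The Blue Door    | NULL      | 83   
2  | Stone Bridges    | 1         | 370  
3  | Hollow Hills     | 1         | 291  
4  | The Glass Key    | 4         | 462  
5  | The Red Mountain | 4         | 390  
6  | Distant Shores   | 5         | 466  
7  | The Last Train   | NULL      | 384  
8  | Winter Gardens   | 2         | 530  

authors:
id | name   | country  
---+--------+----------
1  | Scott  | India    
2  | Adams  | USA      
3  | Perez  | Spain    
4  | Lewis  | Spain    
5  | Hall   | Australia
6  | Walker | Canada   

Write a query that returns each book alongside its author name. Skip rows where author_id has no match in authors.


INNER JOIN keeps only books rows whose author_id matches an id in authors. Walk through each book:
  - book 1 (The Blue Door): author_id=NULL, no match -> dropped
  - book 2 (Stone Bridges): author_id=1 -> matches Scott
  - book 3 (Hollow Hills): author_id=1 -> matches Scott
  - book 4 (The Glass Key): author_id=4 -> matches Lewis
  - book 5 (The Red Mountain): author_id=4 -> matches Lewis
  - book 6 (Distant Shores): author_id=5 -> matches Hall
  - book 7 (The Last Train): author_id=NULL, no match -> dropped
  - book 8 (Winter Gardens): author_id=2 -> matches Adams
So 2 of 8 rows are dropped.

SQL:
SELECT a.title, b.name AS author
FROM books a
INNER JOIN authors b ON a.author_id = b.id

Result:
title            | author
-----------------+-------
Stone Bridges    | Scott 
Hollow Hills     | Scott 
The Glass Key    | Lewis 
The Red Mountain | Lewis 
Distant Shores   | Hall  
Winter Gardens   | Adams 


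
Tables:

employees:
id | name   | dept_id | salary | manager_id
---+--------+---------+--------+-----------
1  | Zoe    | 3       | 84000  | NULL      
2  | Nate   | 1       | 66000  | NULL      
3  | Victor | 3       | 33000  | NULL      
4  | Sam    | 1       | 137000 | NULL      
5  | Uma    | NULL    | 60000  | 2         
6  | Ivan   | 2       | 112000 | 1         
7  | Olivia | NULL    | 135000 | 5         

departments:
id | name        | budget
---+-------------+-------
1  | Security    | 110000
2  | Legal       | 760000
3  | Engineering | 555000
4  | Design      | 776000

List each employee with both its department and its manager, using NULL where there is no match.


Two LEFT JOINs from the same base table employees: one to departments via dept_id, one to employees itself via manager_id. Both are LEFT so every employee is preserved.
Match against departments:
  - employee 1 (Zoe): dept_id=3 -> matches Engineering
  - employee 2 (Nate): dept_id=1 -> matches Security
  - employee 3 (Victor): dept_id=3 -> matches Engineering
  - employee 4 (Sam): dept_id=1 -> matches Security
  - employee 5 (Uma): dept_id=NULL, no match -> kept with NULL
  - employee 6 (Ivan): dept_id=2 -> matches Legal
  - employee 7 (Olivia): dept_id=NULL, no match -> kept with NULL
Match against employees (self):
  - employee 1 (Zoe): manager_id=NULL -> NULL
  - employee 2 (Nate): manager_id=NULL -> NULL
  - employee 3 (Victor): manager_id=NULL -> NULL
  - employee 4 (Sam): manager_id=NULL -> NULL
  - employee 5 (Uma): manager_id=2 -> Nate
  - employee 6 (Ivan): manager_id=1 -> Zoe
  - employee 7 (Olivia): manager_id=5 -> Uma

SQL:
SELECT a.name, b.name AS department, c.name AS manager
FROM employees a
LEFT JOIN departments b ON a.dept_id = b.id
LEFT JOIN employees c ON a.manager_id = c.id

Result:
name   | department  | manager
-------+-------------+--------
Zoe    | Engineering | NULL   
Nate   | Security    | NULL   
Victor | Engineering | NULL   
Sam    | Security    | NULL   
Uma    | NULL        | Nate   
Ivan   | Legal       | Zoe    
Olivia | NULL        | Uma    


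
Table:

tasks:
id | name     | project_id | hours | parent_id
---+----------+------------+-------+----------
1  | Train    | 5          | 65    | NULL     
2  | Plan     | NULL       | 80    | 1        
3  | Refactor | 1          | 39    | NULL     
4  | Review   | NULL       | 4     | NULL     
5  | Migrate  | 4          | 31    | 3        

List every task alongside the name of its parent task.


This is a self-join: tasks is joined to a second copy of itself, matching each row's parent_id to another row's id. Use LEFT JOIN so rows with parent_id=NULL are kept.
  - task 1 (Train): parent_id=NULL -> NULL
  - task 2 (Plan): parent_id=1 -> Train
  - task 3 (Refactor): parent_id=NULL -> NULL
  - task 4 (Review): parent_id=NULL -> NULL
  - task 5 (Migrate): parent_id=3 -> Refactor

SQL:
SELECT a.name AS item, b.name AS parent
FROM tasks a
LEFT JOIN tasks b ON a.parent_id = b.id

Result:
item     | parent  
---------+---------
Train    | NULL    
Plan     | Train   
Refactor | NULL    
Review   | NULL    
Migrate  | Refactor


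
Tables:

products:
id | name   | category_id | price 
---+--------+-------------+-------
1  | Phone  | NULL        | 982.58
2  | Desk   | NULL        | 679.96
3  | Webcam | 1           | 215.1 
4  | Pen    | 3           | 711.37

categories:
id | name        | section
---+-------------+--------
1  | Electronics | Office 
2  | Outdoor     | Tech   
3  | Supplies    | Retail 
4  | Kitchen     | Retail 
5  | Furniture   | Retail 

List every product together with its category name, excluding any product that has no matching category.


INNER JOIN keeps only products rows whose category_id matches an id in categories. Walk through each product:
  - product 1 (Phone): category_id=NULL, no match -> dropped
  - product 2 (Desk): category_id=NULL, no match -> dropped
  - product 3 (Webcam): category_id=1 -> matches Electronics
  - product 4 (Pen): category_id=3 -> matches Supplies
So 2 of 4 rows are dropped.

SQL:
SELECT a.name, b.name AS category
FROM products a
INNER JOIN categories b ON a.category_id = b.id

Result:
name   | category   
-------+------------
Webcam | Electronics
Pen    | Supplies   


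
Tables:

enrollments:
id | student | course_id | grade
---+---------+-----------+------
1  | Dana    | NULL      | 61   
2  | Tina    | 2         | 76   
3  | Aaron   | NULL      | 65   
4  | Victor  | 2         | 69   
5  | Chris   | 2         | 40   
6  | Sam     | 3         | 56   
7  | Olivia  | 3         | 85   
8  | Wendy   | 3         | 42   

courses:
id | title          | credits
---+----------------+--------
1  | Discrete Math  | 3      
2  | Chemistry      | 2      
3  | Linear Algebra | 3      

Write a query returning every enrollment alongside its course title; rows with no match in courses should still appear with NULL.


LEFT JOIN keeps every row from enrollments (the left table); where course_id has no match in courses, the course columns become NULL. Walk through each enrollment:
  - enrollment 1 (Dana): course_id=NULL, no match -> kept with NULL
  - enrollment 2 (Tina): course_id=2 -> matches Chemistry
  - enrollment 3 (Aaron): course_id=NULL, no match -> kept with NULL
  - enrollment 4 (Victor): course_id=2 -> matches Chemistry
  - enrollment 5 (Chris): course_id=2 -> matches Chemistry
  - enrollment 6 (Sam): course_id=3 -> matches Linear Algebra
  - enrollment 7 (Olivia): course_id=3 -> matches Linear Algebra
  - enrollment 8 (Wendy): course_id=3 -> matches Linear Algebra
All 8 rows appear; 2 have NULL course.

SQL:
SELECT a.student, b.title AS course
FROM enrollments a
LEFT JOIN courses b ON a.course_id = b.id

Result:
student | course        
--------+---------------
Dana    | NULL          
Tina    | Chemistry     
Aaron   | NULL          
Victor  | Chemistry     
Chris   | Chemistry     
Sam     | Linear Algebra
Olivia  | Linear Algebra
Wendy   | Linear Algebra


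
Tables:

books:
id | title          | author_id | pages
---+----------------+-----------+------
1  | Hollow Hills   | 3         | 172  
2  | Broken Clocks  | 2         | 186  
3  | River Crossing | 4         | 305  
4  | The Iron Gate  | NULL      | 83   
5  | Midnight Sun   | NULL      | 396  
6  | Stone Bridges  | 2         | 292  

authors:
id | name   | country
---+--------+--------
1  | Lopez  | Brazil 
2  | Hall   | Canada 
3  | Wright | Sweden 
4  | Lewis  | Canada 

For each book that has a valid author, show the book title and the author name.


INNER JOIN keeps only books rows whose author_id matches an id in authors. Walk through each book:
  - book 1 (Hollow Hills): author_id=3 -> matches Wright
  - book 2 (Broken Clocks): author_id=2 -> matches Hall
  - book 3 (River Crossing): author_id=4 -> matches Lewis
  - book 4 (The Iron Gate): author_id=NULL, no match -> dropped
  - book 5 (Midnight Sun): author_id=NULL, no match -> dropped
  - book 6 (Stone Bridges): author_id=2 -> matches Hall
So 2 of 6 rows are dropped.

SQL:
SELECT a.title, b.name AS author
FROM books a
INNER JOIN authors b ON a.author_id = b.id

Result:
title          | author
---------------+-------
Hollow Hills   | Wright
Broken Clocks  | Hall  
River Crossing | Lewis 
Stone Bridges  | Hall  


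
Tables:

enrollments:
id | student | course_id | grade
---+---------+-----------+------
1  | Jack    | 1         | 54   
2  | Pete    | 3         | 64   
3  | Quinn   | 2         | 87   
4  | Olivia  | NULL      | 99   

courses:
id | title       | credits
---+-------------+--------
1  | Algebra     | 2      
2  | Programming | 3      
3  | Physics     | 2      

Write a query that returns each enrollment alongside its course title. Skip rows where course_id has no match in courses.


INNER JOIN keeps only enrollments rows whose course_id matches an id in courses. Walk through each enrollment:
  - enrollment 1 (Jack): course_id=1 -> matches Algebra
  - enrollment 2 (Pete): course_id=3 -> matches Physics
  - enrollment 3 (Quinn): course_id=2 -> matches Programming
  - enrollment 4 (Olivia): course_id=NULL, no match -> dropped
So 1 of 4 rows is dropped.

SQL:
SELECT a.student, b.title AS course
FROM enrollments a
INNER JOIN courses b ON a.course_id = b.id

Result:
student | course     
--------+------------
Jack    | Algebra    
Pete    | Physics    
Quinn   | Programming


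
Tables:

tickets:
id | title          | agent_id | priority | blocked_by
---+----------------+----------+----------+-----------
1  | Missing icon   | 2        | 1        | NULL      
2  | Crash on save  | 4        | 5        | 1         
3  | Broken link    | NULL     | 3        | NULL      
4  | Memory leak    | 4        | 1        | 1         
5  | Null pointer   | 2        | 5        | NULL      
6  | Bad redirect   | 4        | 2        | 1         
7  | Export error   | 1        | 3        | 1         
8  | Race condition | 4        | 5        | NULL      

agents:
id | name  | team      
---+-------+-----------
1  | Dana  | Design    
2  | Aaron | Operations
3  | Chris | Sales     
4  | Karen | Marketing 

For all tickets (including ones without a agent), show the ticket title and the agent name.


LEFT JOIN keeps every row from tickets (the left table); where agent_id has no match in agents, the agent columns become NULL. Walk through each ticket:
  - ticket 1 (Missing icon): agent_id=2 -> matches Aaron
  - ticket 2 (Crash on save): agent_id=4 -> matches Karen
  - ticket 3 (Broken link): agent_id=NULL, no match -> kept with NULL
  - ticket 4 (Memory leak): agent_id=4 -> matches Karen
  - ticket 5 (Null pointer): agent_id=2 -> matches Aaron
  - ticket 6 (Bad redirect): agent_id=4 -> matches Karen
  - ticket 7 (Export error): agent_id=1 -> matches Dana
  - ticket 8 (Race condition): agent_id=4 -> matches Karen
All 8 rows appear; 1 has NULL agent.

SQL:
SELECT a.title, b.name AS agent
FROM tickets a
LEFT JOIN agents b ON a.agent_id = b.id

Result:
title          | agent
---------------+------
Missing icon   | Aaron
Crash on save  | Karen
Broken link    | NULL 
Memory leak    | Karen
Null pointer   | Aaron
Bad redirect   | Karen
Export error   | Dana 
Race condition | Karen


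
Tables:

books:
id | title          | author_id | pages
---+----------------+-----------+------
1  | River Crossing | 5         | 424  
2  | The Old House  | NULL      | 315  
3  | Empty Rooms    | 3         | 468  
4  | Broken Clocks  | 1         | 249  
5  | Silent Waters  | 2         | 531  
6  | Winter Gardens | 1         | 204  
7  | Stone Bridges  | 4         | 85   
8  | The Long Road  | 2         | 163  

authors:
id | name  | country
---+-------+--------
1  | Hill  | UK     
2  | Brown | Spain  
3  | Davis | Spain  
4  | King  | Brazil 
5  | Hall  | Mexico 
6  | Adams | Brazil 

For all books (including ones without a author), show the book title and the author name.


LEFT JOIN keeps every row from books (the left table); where author_id has no match in authors, the author columns become NULL. Walk through each book:
  - book 1 (River Crossing): author_id=5 -> matches Hall
  - book 2 (The Old House): author_id=NULL, no match -> kept with NULL
  - book 3 (Empty Rooms): author_id=3 -> matches Davis
  - book 4 (Broken Clocks): author_id=1 -> matches Hill
  - book 5 (Silent Waters): author_id=2 -> matches Brown
  - book 6 (Winter Gardens): author_id=1 -> matches Hill
  - book 7 (Stone Bridges): author_id=4 -> matches King
  - book 8 (The Long Road): author_id=2 -> matches Brown
All 8 rows appear; 1 has NULL author.

SQL:
SELECT a.title, b.name AS author
FROM books a
LEFT JOIN authors b ON a.author_id = b.id

Result:
title          | author
---------------+-------
River Crossing | Hall  
The Old House  | NULL  
Empty Rooms    | Davis 
Broken Clocks  | Hill  
Silent Waters  | Brown 
Winter Gardens | Hill  
Stone Bridges  | King  
The Long Road  | Brown 


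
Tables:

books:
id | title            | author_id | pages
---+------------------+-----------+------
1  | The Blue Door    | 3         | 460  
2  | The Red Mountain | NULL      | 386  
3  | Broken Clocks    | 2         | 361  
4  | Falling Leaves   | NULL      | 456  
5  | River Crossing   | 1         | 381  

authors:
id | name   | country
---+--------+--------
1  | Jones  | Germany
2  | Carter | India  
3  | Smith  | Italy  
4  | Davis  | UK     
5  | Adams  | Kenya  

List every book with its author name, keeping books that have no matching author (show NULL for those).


LEFT JOIN keeps every row from books (the left table); where author_id has no match in authors, the author columns become NULL. Walk through each book:
  - book 1 (The Blue Door): author_id=3 -> matches Smith
  - book 2 (The Red Mountain): author_id=NULL, no match -> kept with NULL
  - book 3 (Broken Clocks): author_id=2 -> matches Carter
  - book 4 (Falling Leaves): author_id=NULL, no match -> kept with NULL
  - book 5 (River Crossing): author_id=1 -> matches Jones
All 5 rows appear; 2 have NULL author.

SQL:
SELECT a.title, b.name AS author
FROM books a
LEFT JOIN authors b ON a.author_id = b.id

Result:
title            | author
-----------------+-------
The Blue Door    | Smith 
The Red Mountain | NULL  
Broken Clocks    | Carter
Falling Leaves   | NULL  
River Crossing   | Jones 


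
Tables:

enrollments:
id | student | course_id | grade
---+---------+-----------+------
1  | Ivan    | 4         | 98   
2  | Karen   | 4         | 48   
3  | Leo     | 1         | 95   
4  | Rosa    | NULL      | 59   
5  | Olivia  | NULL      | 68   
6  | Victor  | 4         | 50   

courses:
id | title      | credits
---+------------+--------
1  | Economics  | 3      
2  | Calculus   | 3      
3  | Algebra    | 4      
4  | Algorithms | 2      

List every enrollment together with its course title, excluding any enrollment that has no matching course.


INNER JOIN keeps only enrollments rows whose course_id matches an id in courses. Walk through each enrollment:
  - enrollment 1 (Ivan): course_id=4 -> matches Algorithms
  - enrollment 2 (Karen): course_id=4 -> matches Algorithms
  - enrollment 3 (Leo): course_id=1 -> matches Economics
  - enrollment 4 (Rosa): course_id=NULL, no match -> dropped
  - enrollment 5 (Olivia): course_id=NULL, no match -> dropped
  - enrollment 6 (Victor): course_id=4 -> matches Algorithms
So 2 of 6 rows are dropped.

SQL:
SELECT a.student, b.title AS course
FROM enrollments a
INNER JOIN courses b ON a.course_id = b.id

Result:
student | course    
--------+-----------
Ivan    | Algorithms
Karen   | Algorithms
Leo     | Economics 
Victor  | Algorithms


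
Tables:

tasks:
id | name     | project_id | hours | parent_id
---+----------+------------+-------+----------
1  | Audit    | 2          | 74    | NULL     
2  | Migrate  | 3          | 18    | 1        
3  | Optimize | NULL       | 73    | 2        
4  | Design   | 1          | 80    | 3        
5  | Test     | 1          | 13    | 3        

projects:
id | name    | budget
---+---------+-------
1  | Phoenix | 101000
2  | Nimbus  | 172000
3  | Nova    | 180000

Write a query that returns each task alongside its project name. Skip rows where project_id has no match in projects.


INNER JOIN keeps only tasks rows whose project_id matches an id in projects. Walk through each task:
  - task 1 (Audit): project_id=2 -> matches Nimbus
  - task 2 (Migrate): project_id=3 -> matches Nova
  - task 3 (Optimize): project_id=NULL, no match -> dropped
  - task 4 (Design): project_id=1 -> matches Phoenix
  - task 5 (Test): project_id=1 -> matches Phoenix
So 1 of 5 rows is dropped.

SQL:
SELECT a.name, b.name AS project
FROM tasks a
INNER JOIN projects b ON a.project_id = b.id

Result:
name    | project
--------+--------
Audit   | Nimbus 
Migrate | Nova   
Design  | Phoenix
Test    | Phoenix


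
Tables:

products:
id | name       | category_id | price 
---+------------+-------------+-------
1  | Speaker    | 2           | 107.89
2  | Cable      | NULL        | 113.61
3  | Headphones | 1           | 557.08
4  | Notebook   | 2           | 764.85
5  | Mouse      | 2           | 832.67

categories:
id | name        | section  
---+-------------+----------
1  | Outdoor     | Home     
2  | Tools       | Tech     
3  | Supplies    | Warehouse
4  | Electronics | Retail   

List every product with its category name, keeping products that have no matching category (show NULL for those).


LEFT JOIN keeps every row from products (the left table); where category_id has no match in categories, the category columns become NULL. Walk through each product:
  - product 1 (Speaker): category_id=2 -> matches Tools
  - product 2 (Cable): category_id=NULL, no match -> kept with NULL
  - product 3 (Headphones): category_id=1 -> matches Outdoor
  - product 4 (Notebook): category_id=2 -> matches Tools
  - product 5 (Mouse): category_id=2 -> matches Tools
All 5 rows appear; 1 has NULL category.

SQL:
SELECT a.name, b.name AS category
FROM products a
LEFT JOIN categories b ON a.category_id = b.id

Result:
name       | category
-----------+---------
Speaker    | Tools   
Cable      | NULL    
Headphones | Outdoor 
Notebook   | Tools   
Mouse      | Tools   


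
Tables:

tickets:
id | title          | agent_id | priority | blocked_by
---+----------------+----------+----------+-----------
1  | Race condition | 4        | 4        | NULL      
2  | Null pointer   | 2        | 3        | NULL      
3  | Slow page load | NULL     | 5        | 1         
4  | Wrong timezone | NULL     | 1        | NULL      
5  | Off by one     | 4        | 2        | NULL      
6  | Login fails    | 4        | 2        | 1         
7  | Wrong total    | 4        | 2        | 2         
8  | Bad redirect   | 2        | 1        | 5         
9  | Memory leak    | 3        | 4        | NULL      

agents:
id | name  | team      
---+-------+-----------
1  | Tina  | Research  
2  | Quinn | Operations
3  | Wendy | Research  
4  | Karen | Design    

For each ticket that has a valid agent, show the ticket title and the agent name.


INNER JOIN keeps only tickets rows whose agent_id matches an id in agents. Walk through each ticket:
  - ticket 1 (Race condition): agent_id=4 -> matches Karen
  - ticket 2 (Null pointer): agent_id=2 -> matches Quinn
  - ticket 3 (Slow page load): agent_id=NULL, no match -> dropped
  - ticket 4 (Wrong timezone): agent_id=NULL, no match -> dropped
  - ticket 5 (Off by one): agent_id=4 -> matches Karen
  - ticket 6 (Login fails): agent_id=4 -> matches Karen
  - ticket 7 (Wrong total): agent_id=4 -> matches Karen
  - ticket 8 (Bad redirect): agent_id=2 -> matches Quinn
  - ticket 9 (Memory leak): agent_id=3 -> matches Wendy
So 2 of 9 rows are dropped.

SQL:
SELECT a.title, b.name AS agent
FROM tickets a
INNER JOIN agents b ON a.agent_id = b.id

Result:
title          | agent
---------------+------
Race condition | Karen
Null pointer   | Quinn
Off by one     | Karen
Login fails    | Karen
Wrong total    | Karen
Bad redirect   | Quinn
Memory leak    | Wendy


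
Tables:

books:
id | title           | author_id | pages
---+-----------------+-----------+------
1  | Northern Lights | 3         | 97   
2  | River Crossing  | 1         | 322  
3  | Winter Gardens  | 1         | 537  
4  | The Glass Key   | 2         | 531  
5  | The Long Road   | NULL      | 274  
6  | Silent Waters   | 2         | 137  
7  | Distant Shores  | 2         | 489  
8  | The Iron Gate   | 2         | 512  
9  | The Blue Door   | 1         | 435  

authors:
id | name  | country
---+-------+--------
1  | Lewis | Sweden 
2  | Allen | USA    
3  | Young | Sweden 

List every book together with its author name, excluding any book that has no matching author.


INNER JOIN keeps only books rows whose author_id matches an id in authors. Walk through each book:
  - book 1 (Northern Lights): author_id=3 -> matches Young
  - book 2 (River Crossing): author_id=1 -> matches Lewis
  - book 3 (Winter Gardens): author_id=1 -> matches Lewis
  - book 4 (The Glass Key): author_id=2 -> matches Allen
  - book 5 (The Long Road): author_id=NULL, no match -> dropped
  - book 6 (Silent Waters): author_id=2 -> matches Allen
  - book 7 (Distant Shores): author_id=2 -> matches Allen
  - book 8 (The Iron Gate): author_id=2 -> matches Allen
  - book 9 (The Blue Door): author_id=1 -> matches Lewis
So 1 of 9 rows is dropped.

SQL:
SELECT a.title, b.name AS author
FROM books a
INNER JOIN authors b ON a.author_id = b.id

Result:
title           | author
----------------+-------
Northern Lights | Young 
River Crossing  | Lewis 
Winter Gardens  | Lewis 
The Glass Key   | Allen 
Silent Waters   | Allen 
Distant Shores  | Allen 
The Iron Gate   | Allen 
The Blue Door   | Lewis 


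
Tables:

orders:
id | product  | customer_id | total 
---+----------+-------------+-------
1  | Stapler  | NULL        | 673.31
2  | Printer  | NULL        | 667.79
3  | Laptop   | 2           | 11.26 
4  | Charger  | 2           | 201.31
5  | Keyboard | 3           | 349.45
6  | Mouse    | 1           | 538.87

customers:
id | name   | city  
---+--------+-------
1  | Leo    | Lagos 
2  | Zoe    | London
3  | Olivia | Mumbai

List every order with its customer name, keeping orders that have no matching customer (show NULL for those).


LEFT JOIN keeps every row from orders (the left table); where customer_id has no match in customers, the customer columns become NULL. Walk through each order:
  - order 1 (Stapler): customer_id=NULL, no match -> kept with NULL
  - order 2 (Printer): customer_id=NULL, no match -> kept with NULL
  - order 3 (Laptop): customer_id=2 -> matches Zoe
  - order 4 (Charger): customer_id=2 -> matches Zoe
  - order 5 (Keyboard): customer_id=3 -> matches Olivia
  - order 6 (Mouse): customer_id=1 -> matches Leo
All 6 rows appear; 2 have NULL customer.

SQL:
SELECT a.product, b.name AS customer
FROM orders a
LEFT JOIN customers b ON a.customer_id = b.id

Result:
product  | customer
---------+---------
Stapler  | NULL    
Printer  | NULL    
Laptop   | Zoe     
Charger  | Zoe     
Keyboard | Olivia  
Mouse    | Leo     


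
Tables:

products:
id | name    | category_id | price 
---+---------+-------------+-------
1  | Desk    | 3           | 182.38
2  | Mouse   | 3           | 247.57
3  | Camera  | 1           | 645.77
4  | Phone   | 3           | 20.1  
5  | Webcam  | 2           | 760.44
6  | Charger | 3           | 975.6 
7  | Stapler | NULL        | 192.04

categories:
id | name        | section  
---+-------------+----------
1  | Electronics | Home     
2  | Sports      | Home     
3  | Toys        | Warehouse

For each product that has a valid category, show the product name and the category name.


INNER JOIN keeps only products rows whose category_id matches an id in categories. Walk through each product:
  - product 1 (Desk): category_id=3 -> matches Toys
  - product 2 (Mouse): category_id=3 -> matches Toys
  - product 3 (Camera): category_id=1 -> matches Electronics
  - product 4 (Phone): category_id=3 -> matches Toys
  - product 5 (Webcam): category_id=2 -> matches Sports
  - product 6 (Charger): category_id=3 -> matches Toys
  - product 7 (Stapler): category_id=NULL, no match -> dropped
So 1 of 7 rows is dropped.

SQL:
SELECT a.name, b.name AS category
FROM products a
INNER JOIN categories b ON a.category_id = b.id

Result:
name    | category   
--------+------------
Desk    | Toys       
Mouse   | Toys       
Camera  | Electronics
Phone   | Toys       
Webcam  | Sports     
Charger | Toys       


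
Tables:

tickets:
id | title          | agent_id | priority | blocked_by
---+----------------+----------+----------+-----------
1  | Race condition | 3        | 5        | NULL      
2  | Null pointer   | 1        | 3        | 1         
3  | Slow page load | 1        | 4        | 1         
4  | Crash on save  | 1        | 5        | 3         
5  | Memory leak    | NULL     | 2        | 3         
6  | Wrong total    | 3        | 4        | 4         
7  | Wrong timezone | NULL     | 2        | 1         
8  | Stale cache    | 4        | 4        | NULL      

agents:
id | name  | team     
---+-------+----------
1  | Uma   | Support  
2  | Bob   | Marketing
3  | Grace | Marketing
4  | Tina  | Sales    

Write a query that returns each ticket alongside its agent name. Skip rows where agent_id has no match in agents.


INNER JOIN keeps only tickets rows whose agent_id matches an id in agents. Walk through each ticket:
  - ticket 1 (Race condition): agent_id=3 -> matches Grace
  - ticket 2 (Null pointer): agent_id=1 -> matches Uma
  - ticket 3 (Slow page load): agent_id=1 -> matches Uma
  - ticket 4 (Crash on save): agent_id=1 -> matches Uma
  - ticket 5 (Memory leak): agent_id=NULL, no match -> dropped
  - ticket 6 (Wrong total): agent_id=3 -> matches Grace
  - ticket 7 (Wrong timezone): agent_id=NULL, no match -> dropped
  - ticket 8 (Stale cache): agent_id=4 -> matches Tina
So 2 of 8 rows are dropped.

SQL:
SELECT a.title, b.name AS agent
FROM tickets a
INNER JOIN agents b ON a.agent_id = b.id

Result:
title          | agent
---------------+------
Race condition | Grace
Null pointer   | Uma  
Slow page load | Uma  
Crash on save  | Uma  
Wrong total    | Grace
Stale cache    | Tina 


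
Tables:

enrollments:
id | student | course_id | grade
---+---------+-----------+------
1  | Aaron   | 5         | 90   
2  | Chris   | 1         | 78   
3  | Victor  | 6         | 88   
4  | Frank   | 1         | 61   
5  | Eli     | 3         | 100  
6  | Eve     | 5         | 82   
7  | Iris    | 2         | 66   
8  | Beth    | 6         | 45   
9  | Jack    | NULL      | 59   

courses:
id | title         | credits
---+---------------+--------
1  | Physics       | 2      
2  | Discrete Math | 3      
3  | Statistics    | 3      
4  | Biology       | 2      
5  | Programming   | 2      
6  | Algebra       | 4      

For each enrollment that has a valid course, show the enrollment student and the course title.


INNER JOIN keeps only enrollments rows whose course_id matches an id in courses. Walk through each enrollment:
  - enrollment 1 (Aaron): course_id=5 -> matches Programming
  - enrollment 2 (Chris): course_id=1 -> matches Physics
  - enrollment 3 (Victor): course_id=6 -> matches Algebra
  - enrollment 4 (Frank): course_id=1 -> matches Physics
  - enrollment 5 (Eli): course_id=3 -> matches Statistics
  - enrollment 6 (Eve): course_id=5 -> matches Programming
  - enrollment 7 (Iris): course_id=2 -> matches Discrete Math
  - enrollment 8 (Beth): course_id=6 -> matches Algebra
  - enrollment 9 (Jack): course_id=NULL, no match -> dropped
So 1 of 9 rows is dropped.

SQL:
SELECT a.student, b.title AS course
FROM enrollments a
INNER JOIN courses b ON a.course_id = b.id

Result:
student | course       
--------+--------------
Aaron   | Programming  
Chris   | Physics      
Victor  | Algebra      
Frank   | Physics      
Eli     | Statistics   
Eve     | Programming  
Iris    | Discrete Math
Beth    | Algebra      


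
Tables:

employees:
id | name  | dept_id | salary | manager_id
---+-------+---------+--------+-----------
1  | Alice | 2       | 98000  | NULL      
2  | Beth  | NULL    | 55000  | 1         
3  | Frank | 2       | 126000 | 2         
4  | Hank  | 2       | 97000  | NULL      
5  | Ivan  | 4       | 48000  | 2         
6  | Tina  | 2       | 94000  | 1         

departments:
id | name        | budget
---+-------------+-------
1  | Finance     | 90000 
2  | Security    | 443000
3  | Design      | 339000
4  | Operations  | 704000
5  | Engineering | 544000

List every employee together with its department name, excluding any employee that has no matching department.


INNER JOIN keeps only employees rows whose dept_id matches an id in departments. Walk through each employee:
  - employee 1 (Alice): dept_id=2 -> matches Security
  - employee 2 (Beth): dept_id=NULL, no match -> dropped
  - employee 3 (Frank): dept_id=2 -> matches Security
  - employee 4 (Hank): dept_id=2 -> matches Security
  - employee 5 (Ivan): dept_id=4 -> matches Operations
  - employee 6 (Tina): dept_id=2 -> matches Security
So 1 of 6 rows is dropped.

SQL:
SELECT a.name, b.name AS department
FROM employees a
INNER JOIN departments b ON a.dept_id = b.id

Result:
name  | department
------+-----------
Alice | Security  
Frank | Security  
Hank  | Security  
Ivan  | Operations
Tina  | Security  


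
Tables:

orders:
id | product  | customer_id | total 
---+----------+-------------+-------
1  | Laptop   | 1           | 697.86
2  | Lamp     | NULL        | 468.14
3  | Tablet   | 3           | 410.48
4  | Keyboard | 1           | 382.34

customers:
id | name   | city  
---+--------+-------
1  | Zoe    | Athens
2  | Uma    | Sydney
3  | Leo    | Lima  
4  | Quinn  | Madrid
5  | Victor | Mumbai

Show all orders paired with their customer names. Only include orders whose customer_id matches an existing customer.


INNER JOIN keeps only orders rows whose customer_id matches an id in customers. Walk through each order:
  - order 1 (Laptop): customer_id=1 -> matches Zoe
  - order 2 (Lamp): customer_id=NULL, no match -> dropped
  - order 3 (Tablet): customer_id=3 -> matches Leo
  - order 4 (Keyboard): customer_id=1 -> matches Zoe
So 1 of 4 rows is dropped.

SQL:
SELECT a.product, b.name AS customer
FROM orders a
INNER JOIN customers b ON a.customer_id = b.id

Result:
product  | customer
---------+---------
Laptop   | Zoe     
Tablet   | Leo     
Keyboard | Zoe     


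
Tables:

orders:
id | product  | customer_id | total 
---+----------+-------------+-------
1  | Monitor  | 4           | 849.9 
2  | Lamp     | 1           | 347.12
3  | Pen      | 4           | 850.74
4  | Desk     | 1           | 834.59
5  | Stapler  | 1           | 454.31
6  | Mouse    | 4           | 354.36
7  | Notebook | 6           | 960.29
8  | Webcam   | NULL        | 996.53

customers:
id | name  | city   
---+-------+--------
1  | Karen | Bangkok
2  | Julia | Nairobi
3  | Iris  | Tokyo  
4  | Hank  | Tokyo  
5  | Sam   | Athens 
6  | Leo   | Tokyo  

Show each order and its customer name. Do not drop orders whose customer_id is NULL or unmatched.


LEFT JOIN keeps every row from orders (the left table); where customer_id has no match in customers, the customer columns become NULL. Walk through each order:
  - order 1 (Monitor): customer_id=4 -> matches Hank
  - order 2 (Lamp): customer_id=1 -> matches Karen
  - order 3 (Pen): customer_id=4 -> matches Hank
  - order 4 (Desk): customer_id=1 -> matches Karen
  - order 5 (Stapler): customer_id=1 -> matches Karen
  - order 6 (Mouse): customer_id=4 -> matches Hank
  - order 7 (Notebook): customer_id=6 -> matches Leo
  - order 8 (Webcam): customer_id=NULL, no match -> kept with NULL
All 8 rows appear; 1 has NULL customer.

SQL:
SELECT a.product, b.name AS customer
FROM orders a
LEFT JOIN customers b ON a.customer_id = b.id

Result:
product  | customer
---------+---------
Monitor  | Hank    
Lamp     | Karen   
Pen      | Hank    
Desk     | Karen   
Stapler  | Karen   
Mouse    | Hank    
Notebook | Leo     
Webcam   | NULL    


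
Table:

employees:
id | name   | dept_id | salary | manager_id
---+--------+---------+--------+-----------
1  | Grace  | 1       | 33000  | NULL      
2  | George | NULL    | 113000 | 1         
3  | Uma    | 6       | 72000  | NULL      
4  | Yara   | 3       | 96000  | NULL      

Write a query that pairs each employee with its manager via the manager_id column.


This is a self-join: employees is joined to a second copy of itself, matching each row's manager_id to another row's id. Use LEFT JOIN so rows with manager_id=NULL are kept.
  - employee 1 (Grace): manager_id=NULL -> NULL
  - employee 2 (George): manager_id=1 -> Grace
  - employee 3 (Uma): manager_id=NULL -> NULL
  - employee 4 (Yara): manager_id=NULL -> NULL

SQL:
SELECT a.name AS item, b.name AS manager
FROM employees a
LEFT JOIN employees b ON a.manager_id = b.id

Result:
item   | manager
-------+--------
Grace  | NULL   
George | Grace  
Uma    | NULL   
Yara   | NULL   
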